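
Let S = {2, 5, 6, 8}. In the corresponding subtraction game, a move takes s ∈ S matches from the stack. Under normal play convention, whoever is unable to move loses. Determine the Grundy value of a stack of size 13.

1

n :  0  1  2  3  4  5  6  7  8  9 10 11 12 13
G :  0  0  1  1  0  2  1  3  2  2  3  0  2  1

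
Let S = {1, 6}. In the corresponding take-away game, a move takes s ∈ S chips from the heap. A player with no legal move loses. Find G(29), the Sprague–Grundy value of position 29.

n :  0  1  2  3  4  5  6  7  8  9 10 11 12 13 14 15 16 17 18 19 20 21 22 23 24 25 26 27 28 29
G :  0  1  0  1  0  1  2  0  1  0  1  0  1  2  0  1  0  1  0  1  2  0  1  0  1  0  1  2  0  1

1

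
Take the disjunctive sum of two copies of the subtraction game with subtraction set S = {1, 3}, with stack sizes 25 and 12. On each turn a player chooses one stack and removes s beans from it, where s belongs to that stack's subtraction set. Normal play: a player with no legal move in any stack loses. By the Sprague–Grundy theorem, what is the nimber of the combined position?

All stacks use S = {1, 3}:
G(0) = 0
G(1) = mex{0} = 1
G(2) = mex{1} = 0
G(3) = mex{0,0} = 1
G(4) = mex{1,1} = 0
G(5) = mex{0,0} = 1
G(6) = mex{1,1} = 0
G(7) = mex{0,0} = 1
G(8) = mex{1,1} = 0
G(9) = mex{0,0} = 1
G(10) = mex{1,1} = 0
G(11) = mex{0,0} = 1
G(12) = mex{1,1} = 0
G(13) = mex{0,0} = 1
G(14) = mex{1,1} = 0
G(15) = mex{0,0} = 1
G(16) = mex{1,1} = 0
G(17) = mex{0,0} = 1
G(18) = mex{1,1} = 0
G(19) = mex{0,0} = 1
G(20) = mex{1,1} = 0
G(21) = mex{0,0} = 1
G(22) = mex{1,1} = 0
G(23) = mex{0,0} = 1
G(24) = mex{1,1} = 0
G(25) = mex{0,0} = 1
Stack A: G(25) = 1.
Stack B: G(12) = 0.
Combined Grundy value = 1 ⊕ 0 = 1.

1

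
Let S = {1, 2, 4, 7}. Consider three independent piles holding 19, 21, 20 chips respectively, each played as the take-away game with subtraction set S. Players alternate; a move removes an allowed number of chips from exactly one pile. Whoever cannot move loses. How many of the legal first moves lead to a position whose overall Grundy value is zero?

All piles use S = {1, 2, 4, 7}:
G(0) = 0
G(1) = mex{0} = 1
G(2) = mex{1,0} = 2
G(3) = mex{2,1} = 0
G(4) = mex{0,2,0} = 1
G(5) = mex{1,0,1} = 2
G(6) = mex{2,1,2} = 0
G(7) = mex{0,2,0,0} = 1
G(8) = mex{1,0,1,1} = 2
G(9) = mex{2,1,2,2} = 0
G(10) = mex{0,2,0,0} = 1
G(11) = mex{1,0,1,1} = 2
G(12) = mex{2,1,2,2} = 0
G(13) = mex{0,2,0,0} = 1
G(14) = mex{1,0,1,1} = 2
G(15) = mex{2,1,2,2} = 0
G(16) = mex{0,2,0,0} = 1
G(17) = mex{1,0,1,1} = 2
G(18) = mex{2,1,2,2} = 0
G(19) = mex{0,2,0,0} = 1
G(20) = mex{1,0,1,1} = 2
G(21) = mex{2,1,2,2} = 0
Pile A: G(19) = 1.
Pile B: G(21) = 0.
Pile C: G(20) = 2.
Combined Grundy value = 1 ⊕ 0 ⊕ 2 = 3.
A winning move leaves total XOR = 0, i.e. changes one component's Grundy value g to g ⊕ X where X is the current total.
Pile A: need g' = 1⊕3 = 2. Options: 19−1→G=0, 19−2→G=2, 19−4→G=0, 19−7→G=0. Hits: 1.
Pile B: need g' = 0⊕3 = 3. Options: 21−1→G=2, 21−2→G=1, 21−4→G=2, 21−7→G=2. Hits: 0.
Pile C: need g' = 2⊕3 = 1. Options: 20−1→G=1, 20−2→G=0, 20−4→G=1, 20−7→G=1. Hits: 3.

4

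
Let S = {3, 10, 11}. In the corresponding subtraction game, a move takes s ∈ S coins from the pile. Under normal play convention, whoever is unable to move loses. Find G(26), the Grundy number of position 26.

G(0) = 0
G(1) = mex{} = 0
G(2) = mex{} = 0
G(3) = mex{0} = 1
G(4) = mex{0} = 1
G(5) = mex{0} = 1
G(6) = mex{1} = 0
G(7) = mex{1} = 0
G(8) = mex{1} = 0
G(9) = mex{0} = 1
G(10) = mex{0,0} = 1
G(11) = mex{0,0,0} = 1
G(12) = mex{1,0,0} = 2
G(13) = mex{1,1,0} = 2
G(14) = mex{1,1,1} = 0
G(15) = mex{2,1,1} = 0
G(16) = mex{2,0,1} = 3
G(17) = mex{0,0,0} = 1
G(18) = mex{0,0,0} = 1
G(19) = mex{3,1,0} = 2
G(20) = mex{1,1,1} = 0
G(21) = mex{1,1,1} = 0
G(22) = mex{2,2,1} = 0
G(23) = mex{0,2,2} = 1
G(24) = mex{0,0,2} = 1
G(25) = mex{0,0,0} = 1
G(26) = mex{1,3,0} = 2

2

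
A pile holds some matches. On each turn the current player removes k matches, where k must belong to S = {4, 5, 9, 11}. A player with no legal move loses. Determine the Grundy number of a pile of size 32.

n :  0  1  2  3  4  5  6  7  8  9 10 11 12 13 14 15 16 17 18 19 20 21 22 23 24 25 26 27 28 29 30 31 32
G :  0  0  0  0  1  1  1  1  2  2  2  2  3  3  3  0  0  0  0  1  1  1  1  2  2  2  2  3  3  3  0  0  0

0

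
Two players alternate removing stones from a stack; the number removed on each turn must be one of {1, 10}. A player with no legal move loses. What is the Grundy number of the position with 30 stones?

0

n :  0  1  2  3  4  5  6  7  8  9 10 11 12 13 14 15 16 17 18 19 20 21 22 23 24 25 26 27 28 29 30
G :  0  1  0  1  0  1  0  1  0  1  2  0  1  0  1  0  1  0  1  0  1  2  0  1  0  1  0  1  0  1  0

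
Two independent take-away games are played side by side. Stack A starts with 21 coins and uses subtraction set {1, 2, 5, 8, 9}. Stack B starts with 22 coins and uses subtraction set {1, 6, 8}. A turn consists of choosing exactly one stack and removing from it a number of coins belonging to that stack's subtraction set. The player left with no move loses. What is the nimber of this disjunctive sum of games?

Stack A, S = {1, 2, 5, 8, 9}:
G(0) = 0
G(1) = mex{0} = 1
G(2) = mex{1,0} = 2
G(3) = mex{2,1} = 0
G(4) = mex{0,2} = 1
G(5) = mex{1,0,0} = 2
G(6) = mex{2,1,1} = 0
G(7) = mex{0,2,2} = 1
G(8) = mex{1,0,0,0} = 2
G(9) = mex{2,1,1,1,0} = 3
G(10) = mex{3,2,2,2,1} = 0
G(11) = mex{0,3,0,0,2} = 1
G(12) = mex{1,0,1,1,0} = 2
G(13) = mex{2,1,2,2,1} = 0
G(14) = mex{0,2,3,0,2} = 1
G(15) = mex{1,0,0,1,0} = 2
G(16) = mex{2,1,1,2,1} = 0
G(17) = mex{0,2,2,3,2} = 1
G(18) = mex{1,0,0,0,3} = 2
G(19) = mex{2,1,1,1,0} = 3
G(20) = mex{3,2,2,2,1} = 0
G(21) = mex{0,3,0,0,2} = 1
G_A(21) = 1.
Stack B, S = {1, 6, 8}:
G(0) = 0
G(1) = mex{0} = 1
G(2) = mex{1} = 0
G(3) = mex{0} = 1
G(4) = mex{1} = 0
G(5) = mex{0} = 1
G(6) = mex{1,0} = 2
G(7) = mex{2,1} = 0
G(8) = mex{0,0,0} = 1
G(9) = mex{1,1,1} = 0
G(10) = mex{0,0,0} = 1
G(11) = mex{1,1,1} = 0
G(12) = mex{0,2,0} = 1
G(13) = mex{1,0,1} = 2
G(14) = mex{2,1,2} = 0
G(15) = mex{0,0,0} = 1
G(16) = mex{1,1,1} = 0
G(17) = mex{0,0,0} = 1
G(18) = mex{1,1,1} = 0
G(19) = mex{0,2,0} = 1
G(20) = mex{1,0,1} = 2
G(21) = mex{2,1,2} = 0
G(22) = mex{0,0,0} = 1
G_B(22) = 1.
Combined Grundy value = 1 ⊕ 1 = 0.

0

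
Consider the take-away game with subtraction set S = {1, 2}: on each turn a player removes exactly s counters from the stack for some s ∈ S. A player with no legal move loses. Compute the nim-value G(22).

G(0) = 0
G(1) = mex{0} = 1
G(2) = mex{1,0} = 2
G(3) = mex{2,1} = 0
G(4) = mex{0,2} = 1
G(5) = mex{1,0} = 2
G(6) = mex{2,1} = 0
G(7) = mex{0,2} = 1
G(8) = mex{1,0} = 2
G(9) = mex{2,1} = 0
G(10) = mex{0,2} = 1
G(11) = mex{1,0} = 2
G(12) = mex{2,1} = 0
G(13) = mex{0,2} = 1
G(14) = mex{1,0} = 2
G(15) = mex{2,1} = 0
G(16) = mex{0,2} = 1
G(17) = mex{1,0} = 2
G(18) = mex{2,1} = 0
G(19) = mex{0,2} = 1
G(20) = mex{1,0} = 2
G(21) = mex{2,1} = 0
G(22) = mex{0,2} = 1

1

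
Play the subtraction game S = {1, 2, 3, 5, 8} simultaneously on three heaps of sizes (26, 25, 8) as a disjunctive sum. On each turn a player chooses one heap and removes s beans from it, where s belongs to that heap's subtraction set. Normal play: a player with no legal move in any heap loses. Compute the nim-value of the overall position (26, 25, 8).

7

All heaps use S = {1, 2, 3, 5, 8}:
n :  0  1  2  3  4  5  6  7  8  9 10 11 12 13 14 15 16 17 18 19 20 21 22 23 24 25 26
G :  0  1  2  3  0  1  2  3  4  5  0  1  2  3  0  1  2  3  4  5  0  1  2  3  0  1  2
Heap A: G(26) = 2.
Heap B: G(25) = 1.
Heap C: G(8) = 4.
Combined Grundy value = 2 ⊕ 1 ⊕ 4 = 7.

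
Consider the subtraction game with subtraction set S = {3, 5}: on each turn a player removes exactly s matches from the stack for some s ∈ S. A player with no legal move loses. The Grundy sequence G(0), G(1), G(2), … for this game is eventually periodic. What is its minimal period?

8

G(0) = 0
G(1) = mex{} = 0
G(2) = mex{} = 0
G(3) = mex{0} = 1
G(4) = mex{0} = 1
G(5) = mex{0,0} = 1
G(6) = mex{1,0} = 2
G(7) = mex{1,0} = 2
G(8) = mex{1,1} = 0
G(9) = mex{2,1} = 0
G(10) = mex{2,1} = 0
G(11) = mex{0,2} = 1
G(12) = mex{0,2} = 1
G(13) = mex{0,0} = 1
G(14) = mex{1,0} = 2
G(15) = mex{1,0} = 2
G(16) = mex{1,1} = 0
G(17) = mex{2,1} = 0
G(n+8) = G(n) holds for n = 0,…,4 (a full window of length max(S) = 5), so the sequence is purely periodic with period 8.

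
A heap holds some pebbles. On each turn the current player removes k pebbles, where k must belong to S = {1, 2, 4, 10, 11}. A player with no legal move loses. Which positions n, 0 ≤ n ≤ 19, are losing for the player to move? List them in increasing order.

0, 3, 6, 9, 12, 15, 18

n :  0  1  2  3  4  5  6  7  8  9 10 11 12 13 14 15 16 17 18 19
G :  0  1  2  0  1  2  0  1  2  0  1  2  0  1  2  0  1  2  0  1
P-positions are exactly the n with G(n) = 0.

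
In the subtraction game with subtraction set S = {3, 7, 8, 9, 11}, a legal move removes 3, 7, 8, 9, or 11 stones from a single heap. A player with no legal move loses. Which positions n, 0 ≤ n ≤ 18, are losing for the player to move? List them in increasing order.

n :  0  1  2  3  4  5  6  7  8  9 10 11 12 13 14 15 16 17 18
G :  0  0  0  1  1  1  0  2  2  1  3  3  2  2  4  3  0  5  0
P-positions are exactly the n with G(n) = 0.

0, 1, 2, 6, 16, 18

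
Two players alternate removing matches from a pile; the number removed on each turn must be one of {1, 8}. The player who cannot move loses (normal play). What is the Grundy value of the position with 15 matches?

G(0) = 0
G(1) = mex{0} = 1
G(2) = mex{1} = 0
G(3) = mex{0} = 1
G(4) = mex{1} = 0
G(5) = mex{0} = 1
G(6) = mex{1} = 0
G(7) = mex{0} = 1
G(8) = mex{1,0} = 2
G(9) = mex{2,1} = 0
G(10) = mex{0,0} = 1
G(11) = mex{1,1} = 0
G(12) = mex{0,0} = 1
G(13) = mex{1,1} = 0
G(14) = mex{0,0} = 1
G(15) = mex{1,1} = 0

0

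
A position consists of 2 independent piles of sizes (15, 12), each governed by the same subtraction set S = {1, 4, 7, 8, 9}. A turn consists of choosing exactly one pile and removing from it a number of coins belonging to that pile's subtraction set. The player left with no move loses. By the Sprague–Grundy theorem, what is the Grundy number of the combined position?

All piles use S = {1, 4, 7, 8, 9}:
n :  0  1  2  3  4  5  6  7  8  9 10 11 12 13 14 15
G :  0  1  0  1  2  0  1  2  3  2  3  4  5  3  4  0
Pile A: G(15) = 0.
Pile B: G(12) = 5.
Combined Grundy value = 0 ⊕ 5 = 5.

5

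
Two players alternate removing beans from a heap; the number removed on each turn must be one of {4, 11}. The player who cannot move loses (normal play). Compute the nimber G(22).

1

G(0) = 0
G(1) = mex{} = 0
G(2) = mex{} = 0
G(3) = mex{} = 0
G(4) = mex{0} = 1
G(5) = mex{0} = 1
G(6) = mex{0} = 1
G(7) = mex{0} = 1
G(8) = mex{1} = 0
G(9) = mex{1} = 0
G(10) = mex{1} = 0
G(11) = mex{1,0} = 2
G(12) = mex{0,0} = 1
G(13) = mex{0,0} = 1
G(14) = mex{0,0} = 1
G(15) = mex{2,1} = 0
G(16) = mex{1,1} = 0
G(17) = mex{1,1} = 0
G(18) = mex{1,1} = 0
G(19) = mex{0,0} = 1
G(20) = mex{0,0} = 1
G(21) = mex{0,0} = 1
G(22) = mex{0,2} = 1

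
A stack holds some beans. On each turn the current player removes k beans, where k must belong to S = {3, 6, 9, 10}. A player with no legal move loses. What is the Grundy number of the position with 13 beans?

0

n :  0  1  2  3  4  5  6  7  8  9 10 11 12 13
G :  0  0  0  1  1  1  2  2  2  3  3  3  4  0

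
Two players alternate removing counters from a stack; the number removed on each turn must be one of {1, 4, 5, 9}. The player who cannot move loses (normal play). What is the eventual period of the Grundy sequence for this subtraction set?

G(0) = 0
G(1) = mex{0} = 1
G(2) = mex{1} = 0
G(3) = mex{0} = 1
G(4) = mex{1,0} = 2
G(5) = mex{2,1,0} = 3
G(6) = mex{3,0,1} = 2
G(7) = mex{2,1,0} = 3
G(8) = mex{3,2,1} = 0
G(9) = mex{0,3,2,0} = 1
G(10) = mex{1,2,3,1} = 0
G(11) = mex{0,3,2,0} = 1
G(12) = mex{1,0,3,1} = 2
G(13) = mex{2,1,0,2} = 3
G(14) = mex{3,0,1,3} = 2
G(15) = mex{2,1,0,2} = 3
G(16) = mex{3,2,1,3} = 0
G(17) = mex{0,3,2,0} = 1
G(18) = mex{1,2,3,1} = 0
G(n+8) = G(n) holds for n = 0,…,8 (a full window of length max(S) = 9), so the sequence is purely periodic with period 8.

8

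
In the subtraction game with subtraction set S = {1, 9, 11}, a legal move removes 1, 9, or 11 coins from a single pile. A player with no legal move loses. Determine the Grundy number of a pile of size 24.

0

G(0) = 0
G(1) = mex{0} = 1
G(2) = mex{1} = 0
G(3) = mex{0} = 1
G(4) = mex{1} = 0
G(5) = mex{0} = 1
G(6) = mex{1} = 0
G(7) = mex{0} = 1
G(8) = mex{1} = 0
G(9) = mex{0,0} = 1
G(10) = mex{1,1} = 0
G(11) = mex{0,0,0} = 1
G(12) = mex{1,1,1} = 0
G(13) = mex{0,0,0} = 1
G(14) = mex{1,1,1} = 0
G(15) = mex{0,0,0} = 1
G(16) = mex{1,1,1} = 0
G(17) = mex{0,0,0} = 1
G(18) = mex{1,1,1} = 0
G(19) = mex{0,0,0} = 1
G(20) = mex{1,1,1} = 0
G(21) = mex{0,0,0} = 1
G(22) = mex{1,1,1} = 0
G(23) = mex{0,0,0} = 1
G(24) = mex{1,1,1} = 0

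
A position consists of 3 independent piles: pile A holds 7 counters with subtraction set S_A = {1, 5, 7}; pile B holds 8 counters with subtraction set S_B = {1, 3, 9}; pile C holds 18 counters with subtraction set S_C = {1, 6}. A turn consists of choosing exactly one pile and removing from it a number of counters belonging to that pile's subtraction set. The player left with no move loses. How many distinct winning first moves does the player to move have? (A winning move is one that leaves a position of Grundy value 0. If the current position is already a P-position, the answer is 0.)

Pile A, S = {1, 5, 7}:
G(0) = 0
G(1) = mex{0} = 1
G(2) = mex{1} = 0
G(3) = mex{0} = 1
G(4) = mex{1} = 0
G(5) = mex{0,0} = 1
G(6) = mex{1,1} = 0
G(7) = mex{0,0,0} = 1
G_A(7) = 1.
Pile B, S = {1, 3, 9}:
G(0) = 0
G(1) = mex{0} = 1
G(2) = mex{1} = 0
G(3) = mex{0,0} = 1
G(4) = mex{1,1} = 0
G(5) = mex{0,0} = 1
G(6) = mex{1,1} = 0
G(7) = mex{0,0} = 1
G(8) = mex{1,1} = 0
G_B(8) = 0.
Pile C, S = {1, 6}:
G(0) = 0
G(1) = mex{0} = 1
G(2) = mex{1} = 0
G(3) = mex{0} = 1
G(4) = mex{1} = 0
G(5) = mex{0} = 1
G(6) = mex{1,0} = 2
G(7) = mex{2,1} = 0
G(8) = mex{0,0} = 1
G(9) = mex{1,1} = 0
G(10) = mex{0,0} = 1
G(11) = mex{1,1} = 0
G(12) = mex{0,2} = 1
G(13) = mex{1,0} = 2
G(14) = mex{2,1} = 0
G(15) = mex{0,0} = 1
G(16) = mex{1,1} = 0
G(17) = mex{0,0} = 1
G(18) = mex{1,1} = 0
G_C(18) = 0.
Combined Grundy value = 1 ⊕ 0 ⊕ 0 = 1.
A winning move leaves total XOR = 0, i.e. changes one component's Grundy value g to g ⊕ X where X is the current total.
Pile A: need g' = 1⊕1 = 0. Options: 7−1→G=0, 7−5→G=0, 7−7→G=0. Hits: 3.
Pile B: need g' = 0⊕1 = 1. Options: 8−1→G=1, 8−3→G=1. Hits: 2.
Pile C: need g' = 0⊕1 = 1. Options: 18−1→G=1, 18−6→G=1. Hits: 2.

7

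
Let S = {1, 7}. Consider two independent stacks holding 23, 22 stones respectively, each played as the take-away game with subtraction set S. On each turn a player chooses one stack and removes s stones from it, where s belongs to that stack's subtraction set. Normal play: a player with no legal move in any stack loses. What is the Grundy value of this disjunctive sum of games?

All stacks use S = {1, 7}:
n :  0  1  2  3  4  5  6  7  8  9 10 11 12 13 14 15 16 17 18 19 20 21 22 23
G :  0  1  0  1  0  1  0  1  0  1  0  1  0  1  0  1  0  1  0  1  0  1  0  1
Stack A: G(23) = 1.
Stack B: G(22) = 0.
Combined Grundy value = 1 ⊕ 0 = 1.

1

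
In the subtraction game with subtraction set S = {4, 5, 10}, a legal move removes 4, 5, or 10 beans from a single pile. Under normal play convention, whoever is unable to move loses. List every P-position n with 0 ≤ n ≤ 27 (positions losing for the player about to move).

0, 1, 2, 3, 9, 15, 16, 17, 18, 24

n :  0  1  2  3  4  5  6  7  8  9 10 11 12 13 14 15 16 17 18 19 20 21 22 23 24 25 26 27
G :  0  0  0  0  1  1  1  1  2  0  2  2  3  1  3  0  0  0  0  1  1  1  1  2  0  2  2  3
P-positions are exactly the n with G(n) = 0.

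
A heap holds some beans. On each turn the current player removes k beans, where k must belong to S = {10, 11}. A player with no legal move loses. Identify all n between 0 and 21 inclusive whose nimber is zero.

n :  0  1  2  3  4  5  6  7  8  9 10 11 12 13 14 15 16 17 18 19 20 21
G :  0  0  0  0  0  0  0  0  0  0  1  1  1  1  1  1  1  1  1  1  2  0
P-positions are exactly the n with G(n) = 0.

0, 1, 2, 3, 4, 5, 6, 7, 8, 9, 21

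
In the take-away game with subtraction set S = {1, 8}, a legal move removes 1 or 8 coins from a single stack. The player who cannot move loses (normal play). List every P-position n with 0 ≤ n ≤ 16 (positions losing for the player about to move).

0, 2, 4, 6, 9, 11, 13, 15

G(0) = 0
G(1) = mex{0} = 1
G(2) = mex{1} = 0
G(3) = mex{0} = 1
G(4) = mex{1} = 0
G(5) = mex{0} = 1
G(6) = mex{1} = 0
G(7) = mex{0} = 1
G(8) = mex{1,0} = 2
G(9) = mex{2,1} = 0
G(10) = mex{0,0} = 1
G(11) = mex{1,1} = 0
G(12) = mex{0,0} = 1
G(13) = mex{1,1} = 0
G(14) = mex{0,0} = 1
G(15) = mex{1,1} = 0
G(16) = mex{0,2} = 1
P-positions are exactly the n with G(n) = 0.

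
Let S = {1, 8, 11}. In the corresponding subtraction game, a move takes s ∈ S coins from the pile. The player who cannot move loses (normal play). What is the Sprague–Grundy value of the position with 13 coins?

2

n :  0  1  2  3  4  5  6  7  8  9 10 11 12 13
G :  0  1  0  1  0  1  0  1  2  0  1  2  3  2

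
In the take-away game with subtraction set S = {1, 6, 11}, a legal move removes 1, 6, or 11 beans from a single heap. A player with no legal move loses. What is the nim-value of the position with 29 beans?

n :  0  1  2  3  4  5  6  7  8  9 10 11 12 13 14 15 16 17 18 19 20 21 22 23 24 25 26 27 28 29
G :  0  1  0  1  0  1  2  0  1  0  1  2  0  1  0  1  0  1  2  0  1  0  1  2  0  1  0  1  0  1

1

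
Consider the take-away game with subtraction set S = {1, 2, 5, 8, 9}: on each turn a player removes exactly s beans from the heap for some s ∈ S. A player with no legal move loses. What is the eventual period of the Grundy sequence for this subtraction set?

G(0) = 0
G(1) = mex{0} = 1
G(2) = mex{1,0} = 2
G(3) = mex{2,1} = 0
G(4) = mex{0,2} = 1
G(5) = mex{1,0,0} = 2
G(6) = mex{2,1,1} = 0
G(7) = mex{0,2,2} = 1
G(8) = mex{1,0,0,0} = 2
G(9) = mex{2,1,1,1,0} = 3
G(10) = mex{3,2,2,2,1} = 0
G(11) = mex{0,3,0,0,2} = 1
G(12) = mex{1,0,1,1,0} = 2
G(13) = mex{2,1,2,2,1} = 0
G(14) = mex{0,2,3,0,2} = 1
G(15) = mex{1,0,0,1,0} = 2
G(16) = mex{2,1,1,2,1} = 0
G(17) = mex{0,2,2,3,2} = 1
G(18) = mex{1,0,0,0,3} = 2
G(19) = mex{2,1,1,1,0} = 3
G(20) = mex{3,2,2,2,1} = 0
G(21) = mex{0,3,0,0,2} = 1
G(n+10) = G(n) holds for n = 0,…,8 (a full window of length max(S) = 9), so the sequence is purely periodic with period 10.

10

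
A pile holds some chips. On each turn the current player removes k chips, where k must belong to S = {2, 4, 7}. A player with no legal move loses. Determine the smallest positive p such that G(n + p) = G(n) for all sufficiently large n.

G(0) = 0
G(1) = mex{} = 0
G(2) = mex{0} = 1
G(3) = mex{0} = 1
G(4) = mex{1,0} = 2
G(5) = mex{1,0} = 2
G(6) = mex{2,1} = 0
G(7) = mex{2,1,0} = 3
G(8) = mex{0,2,0} = 1
G(9) = mex{3,2,1} = 0
G(10) = mex{1,0,1} = 2
G(11) = mex{0,3,2} = 1
G(12) = mex{2,1,2} = 0
G(13) = mex{1,0,0} = 2
G(14) = mex{0,2,3} = 1
G(15) = mex{2,1,1} = 0
G(16) = mex{1,0,0} = 2
G(17) = mex{0,2,2} = 1
G(18) = mex{2,1,1} = 0
G(19) = mex{1,0,0} = 2
From n = 8 onward G(n+3) = G(n); since this holds over max(S) = 7 consecutive positions the period is 3 (pre-period 8).

3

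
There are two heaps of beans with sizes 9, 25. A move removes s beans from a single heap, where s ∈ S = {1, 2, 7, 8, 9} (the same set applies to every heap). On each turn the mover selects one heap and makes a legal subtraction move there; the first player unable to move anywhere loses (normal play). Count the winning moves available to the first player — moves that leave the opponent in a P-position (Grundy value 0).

All heaps use S = {1, 2, 7, 8, 9}:
G(0) = 0
G(1) = mex{0} = 1
G(2) = mex{1,0} = 2
G(3) = mex{2,1} = 0
G(4) = mex{0,2} = 1
G(5) = mex{1,0} = 2
G(6) = mex{2,1} = 0
G(7) = mex{0,2,0} = 1
G(8) = mex{1,0,1,0} = 2
G(9) = mex{2,1,2,1,0} = 3
G(10) = mex{3,2,0,2,1} = 4
G(11) = mex{4,3,1,0,2} = 5
G(12) = mex{5,4,2,1,0} = 3
G(13) = mex{3,5,0,2,1} = 4
G(14) = mex{4,3,1,0,2} = 5
G(15) = mex{5,4,2,1,0} = 3
G(16) = mex{3,5,3,2,1} = 0
G(17) = mex{0,3,4,3,2} = 1
G(18) = mex{1,0,5,4,3} = 2
G(19) = mex{2,1,3,5,4} = 0
G(20) = mex{0,2,4,3,5} = 1
G(21) = mex{1,0,5,4,3} = 2
G(22) = mex{2,1,3,5,4} = 0
G(23) = mex{0,2,0,3,5} = 1
G(24) = mex{1,0,1,0,3} = 2
G(25) = mex{2,1,2,1,0} = 3
Heap A: G(9) = 3.
Heap B: G(25) = 3.
Combined Grundy value = 3 ⊕ 3 = 0.
A winning move leaves total XOR = 0, i.e. changes one component's Grundy value g to g ⊕ X where X is the current total.
Heap A: target g' = 3⊕0 = 3, but every legal move changes the Grundy value (mex property), so 0 moves.
Heap B: target g' = 3⊕0 = 3, but every legal move changes the Grundy value (mex property), so 0 moves.

0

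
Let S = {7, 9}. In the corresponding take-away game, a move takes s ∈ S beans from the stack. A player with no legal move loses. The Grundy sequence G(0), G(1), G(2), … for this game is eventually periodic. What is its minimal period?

16

G(0) = 0
G(1) = mex{} = 0
G(2) = mex{} = 0
G(3) = mex{} = 0
G(4) = mex{} = 0
G(5) = mex{} = 0
G(6) = mex{} = 0
G(7) = mex{0} = 1
G(8) = mex{0} = 1
G(9) = mex{0,0} = 1
G(10) = mex{0,0} = 1
G(11) = mex{0,0} = 1
G(12) = mex{0,0} = 1
G(13) = mex{0,0} = 1
G(14) = mex{1,0} = 2
G(15) = mex{1,0} = 2
G(16) = mex{1,1} = 0
G(17) = mex{1,1} = 0
G(18) = mex{1,1} = 0
G(19) = mex{1,1} = 0
G(20) = mex{1,1} = 0
G(21) = mex{2,1} = 0
G(22) = mex{2,1} = 0
G(23) = mex{0,2} = 1
G(24) = mex{0,2} = 1
G(25) = mex{0,0} = 1
G(26) = mex{0,0} = 1
G(27) = mex{0,0} = 1
G(28) = mex{0,0} = 1
G(29) = mex{0,0} = 1
G(30) = mex{1,0} = 2
G(31) = mex{1,0} = 2
G(32) = mex{1,1} = 0
G(33) = mex{1,1} = 0
G(n+16) = G(n) holds for n = 0,…,8 (a full window of length max(S) = 9), so the sequence is purely periodic with period 16.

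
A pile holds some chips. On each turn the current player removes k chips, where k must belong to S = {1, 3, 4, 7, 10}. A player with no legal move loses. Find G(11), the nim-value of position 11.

G(0) = 0
G(1) = mex{0} = 1
G(2) = mex{1} = 0
G(3) = mex{0,0} = 1
G(4) = mex{1,1,0} = 2
G(5) = mex{2,0,1} = 3
G(6) = mex{3,1,0} = 2
G(7) = mex{2,2,1,0} = 3
G(8) = mex{3,3,2,1} = 0
G(9) = mex{0,2,3,0} = 1
G(10) = mex{1,3,2,1,0} = 4
G(11) = mex{4,0,3,2,1} = 5

5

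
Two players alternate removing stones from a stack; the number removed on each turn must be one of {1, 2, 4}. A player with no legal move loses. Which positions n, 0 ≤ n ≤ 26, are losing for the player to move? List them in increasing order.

0, 3, 6, 9, 12, 15, 18, 21, 24

G(0) = 0
G(1) = mex{0} = 1
G(2) = mex{1,0} = 2
G(3) = mex{2,1} = 0
G(4) = mex{0,2,0} = 1
G(5) = mex{1,0,1} = 2
G(6) = mex{2,1,2} = 0
G(7) = mex{0,2,0} = 1
G(8) = mex{1,0,1} = 2
G(9) = mex{2,1,2} = 0
G(10) = mex{0,2,0} = 1
G(11) = mex{1,0,1} = 2
G(12) = mex{2,1,2} = 0
G(13) = mex{0,2,0} = 1
G(14) = mex{1,0,1} = 2
G(15) = mex{2,1,2} = 0
G(16) = mex{0,2,0} = 1
G(17) = mex{1,0,1} = 2
G(18) = mex{2,1,2} = 0
G(19) = mex{0,2,0} = 1
G(20) = mex{1,0,1} = 2
G(21) = mex{2,1,2} = 0
G(22) = mex{0,2,0} = 1
G(23) = mex{1,0,1} = 2
G(24) = mex{2,1,2} = 0
G(25) = mex{0,2,0} = 1
G(26) = mex{1,0,1} = 2
P-positions are exactly the n with G(n) = 0.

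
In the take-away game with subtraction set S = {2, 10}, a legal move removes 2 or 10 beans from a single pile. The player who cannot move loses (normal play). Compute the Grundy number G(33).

G(0) = 0
G(1) = mex{} = 0
G(2) = mex{0} = 1
G(3) = mex{0} = 1
G(4) = mex{1} = 0
G(5) = mex{1} = 0
G(6) = mex{0} = 1
G(7) = mex{0} = 1
G(8) = mex{1} = 0
G(9) = mex{1} = 0
G(10) = mex{0,0} = 1
G(11) = mex{0,0} = 1
G(12) = mex{1,1} = 0
G(13) = mex{1,1} = 0
G(14) = mex{0,0} = 1
G(15) = mex{0,0} = 1
G(16) = mex{1,1} = 0
G(17) = mex{1,1} = 0
G(18) = mex{0,0} = 1
G(19) = mex{0,0} = 1
G(20) = mex{1,1} = 0
G(21) = mex{1,1} = 0
G(22) = mex{0,0} = 1
G(23) = mex{0,0} = 1
G(24) = mex{1,1} = 0
G(25) = mex{1,1} = 0
G(26) = mex{0,0} = 1
G(27) = mex{0,0} = 1
G(28) = mex{1,1} = 0
G(29) = mex{1,1} = 0
G(30) = mex{0,0} = 1
G(31) = mex{0,0} = 1
G(32) = mex{1,1} = 0
G(33) = mex{1,1} = 0

0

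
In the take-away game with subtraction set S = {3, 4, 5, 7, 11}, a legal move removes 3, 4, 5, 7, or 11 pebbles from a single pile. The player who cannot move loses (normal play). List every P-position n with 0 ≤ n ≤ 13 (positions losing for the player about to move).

G(0) = 0
G(1) = mex{} = 0
G(2) = mex{} = 0
G(3) = mex{0} = 1
G(4) = mex{0,0} = 1
G(5) = mex{0,0,0} = 1
G(6) = mex{1,0,0} = 2
G(7) = mex{1,1,0,0} = 2
G(8) = mex{1,1,1,0} = 2
G(9) = mex{2,1,1,0} = 3
G(10) = mex{2,2,1,1} = 0
G(11) = mex{2,2,2,1,0} = 3
G(12) = mex{3,2,2,1,0} = 4
G(13) = mex{0,3,2,2,0} = 1
P-positions are exactly the n with G(n) = 0.

0, 1, 2, 10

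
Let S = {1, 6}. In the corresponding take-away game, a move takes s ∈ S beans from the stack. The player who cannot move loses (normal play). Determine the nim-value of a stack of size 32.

0

G(0) = 0
G(1) = mex{0} = 1
G(2) = mex{1} = 0
G(3) = mex{0} = 1
G(4) = mex{1} = 0
G(5) = mex{0} = 1
G(6) = mex{1,0} = 2
G(7) = mex{2,1} = 0
G(8) = mex{0,0} = 1
G(9) = mex{1,1} = 0
G(10) = mex{0,0} = 1
G(11) = mex{1,1} = 0
G(12) = mex{0,2} = 1
G(13) = mex{1,0} = 2
G(14) = mex{2,1} = 0
G(15) = mex{0,0} = 1
G(16) = mex{1,1} = 0
G(17) = mex{0,0} = 1
G(18) = mex{1,1} = 0
G(19) = mex{0,2} = 1
G(20) = mex{1,0} = 2
G(21) = mex{2,1} = 0
G(22) = mex{0,0} = 1
G(23) = mex{1,1} = 0
G(24) = mex{0,0} = 1
G(25) = mex{1,1} = 0
G(26) = mex{0,2} = 1
G(27) = mex{1,0} = 2
G(28) = mex{2,1} = 0
G(29) = mex{0,0} = 1
G(30) = mex{1,1} = 0
G(31) = mex{0,0} = 1
G(32) = mex{1,1} = 0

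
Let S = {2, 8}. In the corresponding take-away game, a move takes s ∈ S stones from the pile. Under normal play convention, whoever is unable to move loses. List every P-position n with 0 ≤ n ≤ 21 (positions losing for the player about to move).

0, 1, 4, 5, 10, 11, 14, 15, 20, 21

n :  0  1  2  3  4  5  6  7  8  9 10 11 12 13 14 15 16 17 18 19 20 21
G :  0  0  1  1  0  0  1  1  2  2  0  0  1  1  0  0  1  1  2  2  0  0
P-positions are exactly the n with G(n) = 0.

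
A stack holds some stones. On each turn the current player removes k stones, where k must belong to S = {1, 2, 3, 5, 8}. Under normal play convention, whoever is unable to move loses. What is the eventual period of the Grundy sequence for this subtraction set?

G(0) = 0
G(1) = mex{0} = 1
G(2) = mex{1,0} = 2
G(3) = mex{2,1,0} = 3
G(4) = mex{3,2,1} = 0
G(5) = mex{0,3,2,0} = 1
G(6) = mex{1,0,3,1} = 2
G(7) = mex{2,1,0,2} = 3
G(8) = mex{3,2,1,3,0} = 4
G(9) = mex{4,3,2,0,1} = 5
G(10) = mex{5,4,3,1,2} = 0
G(11) = mex{0,5,4,2,3} = 1
G(12) = mex{1,0,5,3,0} = 2
G(13) = mex{2,1,0,4,1} = 3
G(14) = mex{3,2,1,5,2} = 0
G(15) = mex{0,3,2,0,3} = 1
G(16) = mex{1,0,3,1,4} = 2
G(17) = mex{2,1,0,2,5} = 3
G(18) = mex{3,2,1,3,0} = 4
G(19) = mex{4,3,2,0,1} = 5
G(20) = mex{5,4,3,1,2} = 0
G(21) = mex{0,5,4,2,3} = 1
G(n+10) = G(n) holds for n = 0,…,7 (a full window of length max(S) = 8), so the sequence is purely periodic with period 10.

10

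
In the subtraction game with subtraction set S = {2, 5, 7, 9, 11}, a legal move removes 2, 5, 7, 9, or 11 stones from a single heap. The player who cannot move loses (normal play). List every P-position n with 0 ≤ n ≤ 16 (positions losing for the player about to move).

0, 1, 4, 14

G(0) = 0
G(1) = mex{} = 0
G(2) = mex{0} = 1
G(3) = mex{0} = 1
G(4) = mex{1} = 0
G(5) = mex{1,0} = 2
G(6) = mex{0,0} = 1
G(7) = mex{2,1,0} = 3
G(8) = mex{1,1,0} = 2
G(9) = mex{3,0,1,0} = 2
G(10) = mex{2,2,1,0} = 3
G(11) = mex{2,1,0,1,0} = 3
G(12) = mex{3,3,2,1,0} = 4
G(13) = mex{3,2,1,0,1} = 4
G(14) = mex{4,2,3,2,1} = 0
G(15) = mex{4,3,2,1,0} = 5
G(16) = mex{0,3,2,3,2} = 1
P-positions are exactly the n with G(n) = 0.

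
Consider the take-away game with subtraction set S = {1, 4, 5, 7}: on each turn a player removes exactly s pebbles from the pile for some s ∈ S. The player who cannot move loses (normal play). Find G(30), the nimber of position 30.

G(0) = 0
G(1) = mex{0} = 1
G(2) = mex{1} = 0
G(3) = mex{0} = 1
G(4) = mex{1,0} = 2
G(5) = mex{2,1,0} = 3
G(6) = mex{3,0,1} = 2
G(7) = mex{2,1,0,0} = 3
G(8) = mex{3,2,1,1} = 0
G(9) = mex{0,3,2,0} = 1
G(10) = mex{1,2,3,1} = 0
G(11) = mex{0,3,2,2} = 1
G(12) = mex{1,0,3,3} = 2
G(13) = mex{2,1,0,2} = 3
G(14) = mex{3,0,1,3} = 2
G(15) = mex{2,1,0,0} = 3
G(16) = mex{3,2,1,1} = 0
G(17) = mex{0,3,2,0} = 1
G(18) = mex{1,2,3,1} = 0
G(19) = mex{0,3,2,2} = 1
G(20) = mex{1,0,3,3} = 2
G(21) = mex{2,1,0,2} = 3
G(22) = mex{3,0,1,3} = 2
G(23) = mex{2,1,0,0} = 3
G(24) = mex{3,2,1,1} = 0
G(25) = mex{0,3,2,0} = 1
G(26) = mex{1,2,3,1} = 0
G(27) = mex{0,3,2,2} = 1
G(28) = mex{1,0,3,3} = 2
G(29) = mex{2,1,0,2} = 3
G(30) = mex{3,0,1,3} = 2

2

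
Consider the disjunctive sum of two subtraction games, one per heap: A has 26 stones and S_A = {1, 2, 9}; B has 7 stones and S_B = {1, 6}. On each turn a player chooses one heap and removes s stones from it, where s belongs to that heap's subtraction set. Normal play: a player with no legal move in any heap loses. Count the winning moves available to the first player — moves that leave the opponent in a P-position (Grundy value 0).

Heap A, S = {1, 2, 9}:
n :  0  1  2  3  4  5  6  7  8  9 10 11 12 13 14 15 16 17 18 19 20 21 22 23 24 25 26
G :  0  1  2  0  1  2  0  1  2  3  0  1  2  0  1  2  0  1  2  3  0  1  2  0  1  2  0
G_A(26) = 0.
Heap B, S = {1, 6}:
G(0) = 0
G(1) = mex{0} = 1
G(2) = mex{1} = 0
G(3) = mex{0} = 1
G(4) = mex{1} = 0
G(5) = mex{0} = 1
G(6) = mex{1,0} = 2
G(7) = mex{2,1} = 0
G_B(7) = 0.
Combined Grundy value = 0 ⊕ 0 = 0.
A winning move leaves total XOR = 0, i.e. changes one component's Grundy value g to g ⊕ X where X is the current total.
Heap A: target g' = 0⊕0 = 0, but every legal move changes the Grundy value (mex property), so 0 moves.
Heap B: target g' = 0⊕0 = 0, but every legal move changes the Grundy value (mex property), so 0 moves.

0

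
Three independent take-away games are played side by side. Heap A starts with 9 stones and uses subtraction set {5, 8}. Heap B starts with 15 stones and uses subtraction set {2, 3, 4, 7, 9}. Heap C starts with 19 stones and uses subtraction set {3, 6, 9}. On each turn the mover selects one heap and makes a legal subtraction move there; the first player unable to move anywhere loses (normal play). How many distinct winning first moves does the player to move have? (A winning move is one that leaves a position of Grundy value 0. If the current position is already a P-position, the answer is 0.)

Heap A, S = {5, 8}:
n : 0 1 2 3 4 5 6 7 8 9
G : 0 0 0 0 0 1 1 1 1 1
G_A(9) = 1.
Heap B, S = {2, 3, 4, 7, 9}:
G(0) = 0
G(1) = mex{} = 0
G(2) = mex{0} = 1
G(3) = mex{0,0} = 1
G(4) = mex{1,0,0} = 2
G(5) = mex{1,1,0} = 2
G(6) = mex{2,1,1} = 0
G(7) = mex{2,2,1,0} = 3
G(8) = mex{0,2,2,0} = 1
G(9) = mex{3,0,2,1,0} = 4
G(10) = mex{1,3,0,1,0} = 2
G(11) = mex{4,1,3,2,1} = 0
G(12) = mex{2,4,1,2,1} = 0
G(13) = mex{0,2,4,0,2} = 1
G(14) = mex{0,0,2,3,2} = 1
G(15) = mex{1,0,0,1,0} = 2
G_B(15) = 2.
Heap C, S = {3, 6, 9}:
G(0) = 0
G(1) = mex{} = 0
G(2) = mex{} = 0
G(3) = mex{0} = 1
G(4) = mex{0} = 1
G(5) = mex{0} = 1
G(6) = mex{1,0} = 2
G(7) = mex{1,0} = 2
G(8) = mex{1,0} = 2
G(9) = mex{2,1,0} = 3
G(10) = mex{2,1,0} = 3
G(11) = mex{2,1,0} = 3
G(12) = mex{3,2,1} = 0
G(13) = mex{3,2,1} = 0
G(14) = mex{3,2,1} = 0
G(15) = mex{0,3,2} = 1
G(16) = mex{0,3,2} = 1
G(17) = mex{0,3,2} = 1
G(18) = mex{1,0,3} = 2
G(19) = mex{1,0,3} = 2
G_C(19) = 2.
Combined Grundy value = 1 ⊕ 2 ⊕ 2 = 1.
A winning move leaves total XOR = 0, i.e. changes one component's Grundy value g to g ⊕ X where X is the current total.
Heap A: need g' = 1⊕1 = 0. Options: 9−5→G=0, 9−8→G=0. Hits: 2.
Heap B: need g' = 2⊕1 = 3. Options: 15−2→G=1, 15−3→G=0, 15−4→G=0, 15−7→G=1, 15−9→G=0. Hits: 0.
Heap C: need g' = 2⊕1 = 3. Options: 19−3→G=1, 19−6→G=0, 19−9→G=3. Hits: 1.

3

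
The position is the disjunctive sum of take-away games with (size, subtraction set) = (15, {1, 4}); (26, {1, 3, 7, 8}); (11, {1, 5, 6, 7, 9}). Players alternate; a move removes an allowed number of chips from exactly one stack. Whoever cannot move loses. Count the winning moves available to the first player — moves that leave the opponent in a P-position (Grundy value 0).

Stack A, S = {1, 4}:
G(0) = 0
G(1) = mex{0} = 1
G(2) = mex{1} = 0
G(3) = mex{0} = 1
G(4) = mex{1,0} = 2
G(5) = mex{2,1} = 0
G(6) = mex{0,0} = 1
G(7) = mex{1,1} = 0
G(8) = mex{0,2} = 1
G(9) = mex{1,0} = 2
G(10) = mex{2,1} = 0
G(11) = mex{0,0} = 1
G(12) = mex{1,1} = 0
G(13) = mex{0,2} = 1
G(14) = mex{1,0} = 2
G(15) = mex{2,1} = 0
G_A(15) = 0.
Stack B, S = {1, 3, 7, 8}:
n :  0  1  2  3  4  5  6  7  8  9 10 11 12 13 14 15 16 17 18 19 20 21 22 23 24 25 26
G :  0  1  0  1  0  1  0  1  2  3  2  3  2  3  2  0  1  0  1  0  1  0  1  2  3  2  3
G_B(26) = 3.
Stack C, S = {1, 5, 6, 7, 9}:
G(0) = 0
G(1) = mex{0} = 1
G(2) = mex{1} = 0
G(3) = mex{0} = 1
G(4) = mex{1} = 0
G(5) = mex{0,0} = 1
G(6) = mex{1,1,0} = 2
G(7) = mex{2,0,1,0} = 3
G(8) = mex{3,1,0,1} = 2
G(9) = mex{2,0,1,0,0} = 3
G(10) = mex{3,1,0,1,1} = 2
G(11) = mex{2,2,1,0,0} = 3
G_C(11) = 3.
Combined Grundy value = 0 ⊕ 3 ⊕ 3 = 0.
A winning move leaves total XOR = 0, i.e. changes one component's Grundy value g to g ⊕ X where X is the current total.
Stack A: target g' = 0⊕0 = 0, but every legal move changes the Grundy value (mex property), so 0 moves.
Stack B: target g' = 3⊕0 = 3, but every legal move changes the Grundy value (mex property), so 0 moves.
Stack C: target g' = 3⊕0 = 3, but every legal move changes the Grundy value (mex property), so 0 moves.

0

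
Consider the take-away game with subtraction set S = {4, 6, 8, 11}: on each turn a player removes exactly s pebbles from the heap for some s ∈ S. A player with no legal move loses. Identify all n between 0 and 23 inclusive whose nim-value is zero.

0, 1, 2, 3, 15, 16, 17, 18

n :  0  1  2  3  4  5  6  7  8  9 10 11 12 13 14 15 16 17 18 19 20 21 22 23
G :  0  0  0  0  1  1  1  1  2  2  2  2  3  3  3  0  0  0  0  1  1  1  1  2
P-positions are exactly the n with G(n) = 0.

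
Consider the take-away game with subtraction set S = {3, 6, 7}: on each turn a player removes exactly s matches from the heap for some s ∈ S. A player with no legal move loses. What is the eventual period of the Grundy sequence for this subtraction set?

n :  0  1  2  3  4  5  6  7  8  9 10 11 12 13 14 15 16 17 18 19 20 21
G :  0  0  0  1  1  1  2  2  2  3  0  0  0  1  1  1  2  2  2  3  0  0
G(n+10) = G(n) holds for n = 0,…,6 (a full window of length max(S) = 7), so the sequence is purely periodic with period 10.

10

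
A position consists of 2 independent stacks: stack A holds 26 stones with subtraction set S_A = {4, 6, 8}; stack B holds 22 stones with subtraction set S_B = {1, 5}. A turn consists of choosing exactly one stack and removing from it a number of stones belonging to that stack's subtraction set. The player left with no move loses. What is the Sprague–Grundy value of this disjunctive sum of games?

0

Stack A, S = {4, 6, 8}:
n :  0  1  2  3  4  5  6  7  8  9 10 11 12 13 14 15 16 17 18 19 20 21 22 23 24 25 26
G :  0  0  0  0  1  1  1  1  2  2  2  2  0  0  0  0  1  1  1  1  2  2  2  2  0  0  0
G_A(26) = 0.
Stack B, S = {1, 5}:
G(0) = 0
G(1) = mex{0} = 1
G(2) = mex{1} = 0
G(3) = mex{0} = 1
G(4) = mex{1} = 0
G(5) = mex{0,0} = 1
G(6) = mex{1,1} = 0
G(7) = mex{0,0} = 1
G(8) = mex{1,1} = 0
G(9) = mex{0,0} = 1
G(10) = mex{1,1} = 0
G(11) = mex{0,0} = 1
G(12) = mex{1,1} = 0
G(13) = mex{0,0} = 1
G(14) = mex{1,1} = 0
G(15) = mex{0,0} = 1
G(16) = mex{1,1} = 0
G(17) = mex{0,0} = 1
G(18) = mex{1,1} = 0
G(19) = mex{0,0} = 1
G(20) = mex{1,1} = 0
G(21) = mex{0,0} = 1
G(22) = mex{1,1} = 0
G_B(22) = 0.
Combined Grundy value = 0 ⊕ 0 = 0.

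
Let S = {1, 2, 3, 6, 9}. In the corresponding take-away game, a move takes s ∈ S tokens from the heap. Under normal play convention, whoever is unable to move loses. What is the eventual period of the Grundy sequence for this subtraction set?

n :  0  1  2  3  4  5  6  7  8  9 10 11 12 13 14
G :  0  1  2  3  0  1  2  3  0  1  2  3  0  1  2
G(n+4) = G(n) holds for n = 0,…,8 (a full window of length max(S) = 9), so the sequence is purely periodic with period 4.

4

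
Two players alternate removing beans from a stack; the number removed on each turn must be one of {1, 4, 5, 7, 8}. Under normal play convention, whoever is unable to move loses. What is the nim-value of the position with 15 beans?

2

G(0) = 0
G(1) = mex{0} = 1
G(2) = mex{1} = 0
G(3) = mex{0} = 1
G(4) = mex{1,0} = 2
G(5) = mex{2,1,0} = 3
G(6) = mex{3,0,1} = 2
G(7) = mex{2,1,0,0} = 3
G(8) = mex{3,2,1,1,0} = 4
G(9) = mex{4,3,2,0,1} = 5
G(10) = mex{5,2,3,1,0} = 4
G(11) = mex{4,3,2,2,1} = 0
G(12) = mex{0,4,3,3,2} = 1
G(13) = mex{1,5,4,2,3} = 0
G(14) = mex{0,4,5,3,2} = 1
G(15) = mex{1,0,4,4,3} = 2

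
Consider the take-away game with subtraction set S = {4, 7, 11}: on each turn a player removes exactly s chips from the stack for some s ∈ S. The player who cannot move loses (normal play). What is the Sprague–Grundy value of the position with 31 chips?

0

G(0) = 0
G(1) = mex{} = 0
G(2) = mex{} = 0
G(3) = mex{} = 0
G(4) = mex{0} = 1
G(5) = mex{0} = 1
G(6) = mex{0} = 1
G(7) = mex{0,0} = 1
G(8) = mex{1,0} = 2
G(9) = mex{1,0} = 2
G(10) = mex{1,0} = 2
G(11) = mex{1,1,0} = 2
G(12) = mex{2,1,0} = 3
G(13) = mex{2,1,0} = 3
G(14) = mex{2,1,0} = 3
G(15) = mex{2,2,1} = 0
G(16) = mex{3,2,1} = 0
G(17) = mex{3,2,1} = 0
G(18) = mex{3,2,1} = 0
G(19) = mex{0,3,2} = 1
G(20) = mex{0,3,2} = 1
G(21) = mex{0,3,2} = 1
G(22) = mex{0,0,2} = 1
G(23) = mex{1,0,3} = 2
G(24) = mex{1,0,3} = 2
G(25) = mex{1,0,3} = 2
G(26) = mex{1,1,0} = 2
G(27) = mex{2,1,0} = 3
G(28) = mex{2,1,0} = 3
G(29) = mex{2,1,0} = 3
G(30) = mex{2,2,1} = 0
G(31) = mex{3,2,1} = 0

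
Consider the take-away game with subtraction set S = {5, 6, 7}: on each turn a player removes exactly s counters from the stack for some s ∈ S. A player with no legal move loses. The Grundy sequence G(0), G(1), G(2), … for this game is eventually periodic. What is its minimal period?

12

G(0) = 0
G(1) = mex{} = 0
G(2) = mex{} = 0
G(3) = mex{} = 0
G(4) = mex{} = 0
G(5) = mex{0} = 1
G(6) = mex{0,0} = 1
G(7) = mex{0,0,0} = 1
G(8) = mex{0,0,0} = 1
G(9) = mex{0,0,0} = 1
G(10) = mex{1,0,0} = 2
G(11) = mex{1,1,0} = 2
G(12) = mex{1,1,1} = 0
G(13) = mex{1,1,1} = 0
G(14) = mex{1,1,1} = 0
G(15) = mex{2,1,1} = 0
G(16) = mex{2,2,1} = 0
G(17) = mex{0,2,2} = 1
G(18) = mex{0,0,2} = 1
G(19) = mex{0,0,0} = 1
G(20) = mex{0,0,0} = 1
G(21) = mex{0,0,0} = 1
G(22) = mex{1,0,0} = 2
G(23) = mex{1,1,0} = 2
G(24) = mex{1,1,1} = 0
G(25) = mex{1,1,1} = 0
G(n+12) = G(n) holds for n = 0,…,6 (a full window of length max(S) = 7), so the sequence is purely periodic with period 12.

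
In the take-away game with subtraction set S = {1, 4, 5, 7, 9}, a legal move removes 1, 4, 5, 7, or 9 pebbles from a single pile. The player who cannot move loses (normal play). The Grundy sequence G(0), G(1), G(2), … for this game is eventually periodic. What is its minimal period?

8

G(0) = 0
G(1) = mex{0} = 1
G(2) = mex{1} = 0
G(3) = mex{0} = 1
G(4) = mex{1,0} = 2
G(5) = mex{2,1,0} = 3
G(6) = mex{3,0,1} = 2
G(7) = mex{2,1,0,0} = 3
G(8) = mex{3,2,1,1} = 0
G(9) = mex{0,3,2,0,0} = 1
G(10) = mex{1,2,3,1,1} = 0
G(11) = mex{0,3,2,2,0} = 1
G(12) = mex{1,0,3,3,1} = 2
G(13) = mex{2,1,0,2,2} = 3
G(14) = mex{3,0,1,3,3} = 2
G(15) = mex{2,1,0,0,2} = 3
G(16) = mex{3,2,1,1,3} = 0
G(17) = mex{0,3,2,0,0} = 1
G(18) = mex{1,2,3,1,1} = 0
G(n+8) = G(n) holds for n = 0,…,8 (a full window of length max(S) = 9), so the sequence is purely periodic with period 8.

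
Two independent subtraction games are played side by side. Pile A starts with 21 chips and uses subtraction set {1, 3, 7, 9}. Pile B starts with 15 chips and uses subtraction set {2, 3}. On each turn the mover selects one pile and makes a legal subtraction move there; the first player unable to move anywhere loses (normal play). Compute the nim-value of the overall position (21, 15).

Pile A, S = {1, 3, 7, 9}:
G(0) = 0
G(1) = mex{0} = 1
G(2) = mex{1} = 0
G(3) = mex{0,0} = 1
G(4) = mex{1,1} = 0
G(5) = mex{0,0} = 1
G(6) = mex{1,1} = 0
G(7) = mex{0,0,0} = 1
G(8) = mex{1,1,1} = 0
G(9) = mex{0,0,0,0} = 1
G(10) = mex{1,1,1,1} = 0
G(11) = mex{0,0,0,0} = 1
G(12) = mex{1,1,1,1} = 0
G(13) = mex{0,0,0,0} = 1
G(14) = mex{1,1,1,1} = 0
G(15) = mex{0,0,0,0} = 1
G(16) = mex{1,1,1,1} = 0
G(17) = mex{0,0,0,0} = 1
G(18) = mex{1,1,1,1} = 0
G(19) = mex{0,0,0,0} = 1
G(20) = mex{1,1,1,1} = 0
G(21) = mex{0,0,0,0} = 1
G_A(21) = 1.
Pile B, S = {2, 3}:
n :  0  1  2  3  4  5  6  7  8  9 10 11 12 13 14 15
G :  0  0  1  1  2  0  0  1  1  2  0  0  1  1  2  0
G_B(15) = 0.
Combined Grundy value = 1 ⊕ 0 = 1.

1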